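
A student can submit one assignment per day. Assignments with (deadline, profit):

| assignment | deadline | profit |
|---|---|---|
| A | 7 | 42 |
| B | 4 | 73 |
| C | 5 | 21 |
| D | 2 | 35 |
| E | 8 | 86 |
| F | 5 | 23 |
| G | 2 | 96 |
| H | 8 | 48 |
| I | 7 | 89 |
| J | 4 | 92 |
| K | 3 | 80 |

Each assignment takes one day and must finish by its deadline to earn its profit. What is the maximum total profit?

606

Take jobs in profit order; each goes to the latest open slot no later than its deadline.
Profit order: G=96 J=92 I=89 E=86 K=80 B=73 H=48 A=42 D=35 F=23 C=21
Assign: G→slot 2, J→slot 4, I→slot 7, E→slot 8, K→slot 3, B→slot 1, H→slot 6, A→slot 5, D skipped, F skipped, C skipped.
Slots: [1:B] [2:G] [3:K] [4:J] [5:A] [6:H] [7:I] [8:E]
Profit = 73 + 96 + 80 + 92 + 42 + 48 + 89 + 86 = 606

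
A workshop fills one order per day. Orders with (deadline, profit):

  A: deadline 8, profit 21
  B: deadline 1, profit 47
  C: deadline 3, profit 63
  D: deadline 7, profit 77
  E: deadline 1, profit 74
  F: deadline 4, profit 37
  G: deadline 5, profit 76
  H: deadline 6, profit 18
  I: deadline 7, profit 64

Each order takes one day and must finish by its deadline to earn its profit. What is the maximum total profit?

By profit: D(d7,77), G(d5,76), E(d1,74), I(d7,64), C(d3,63), B(d1,47), F(d4,37), A(d8,21), H(d6,18)
D→slot 7; G→slot 5; E→slot 1; I→slot 6; C→slot 3; B skipped; F→slot 4; A→slot 8; H→slot 2.
Profit = 74 + 18 + 63 + 37 + 76 + 64 + 77 + 21 = 430

430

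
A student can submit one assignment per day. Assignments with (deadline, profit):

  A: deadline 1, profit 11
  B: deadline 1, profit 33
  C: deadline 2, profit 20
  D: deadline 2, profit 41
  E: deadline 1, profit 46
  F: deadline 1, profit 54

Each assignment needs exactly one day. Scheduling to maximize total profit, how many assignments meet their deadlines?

2

Profit order: F=54 E=46 D=41 B=33 C=20 A=11
Assign: F→slot 1, E skipped, D→slot 2, B skipped, C skipped, A skipped.
Slots: [1:F] [2:D]
2 of 6 scheduled.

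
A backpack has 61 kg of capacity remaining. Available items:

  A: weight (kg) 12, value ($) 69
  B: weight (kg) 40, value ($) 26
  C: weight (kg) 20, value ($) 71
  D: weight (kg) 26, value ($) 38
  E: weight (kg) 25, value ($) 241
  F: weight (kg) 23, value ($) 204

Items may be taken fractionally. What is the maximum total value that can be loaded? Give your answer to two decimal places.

517.55

Ratios (sorted): E 9.64, F 8.87, A 5.75, C 3.55, D 1.46, B 0.65
take E (25 @ 241); take F (23 @ 204); take A (12 @ 69); take 1/20 of C → 3.55. Capacity used 61/61.
Total value = 517.55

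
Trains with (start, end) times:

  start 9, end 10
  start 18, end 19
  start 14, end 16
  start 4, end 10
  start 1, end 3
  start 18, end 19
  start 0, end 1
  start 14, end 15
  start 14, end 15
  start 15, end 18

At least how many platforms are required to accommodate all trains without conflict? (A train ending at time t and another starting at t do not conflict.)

3

The answer is the maximum number of intervals overlapping at any instant.
Events (time:±→running): 0:+→1 1:-→0 1:+→1 3:-→0 4:+→1 9:+→2 10:-→1 10:-→0 14:+→1 14:+→2 14:+→3 … peak 3.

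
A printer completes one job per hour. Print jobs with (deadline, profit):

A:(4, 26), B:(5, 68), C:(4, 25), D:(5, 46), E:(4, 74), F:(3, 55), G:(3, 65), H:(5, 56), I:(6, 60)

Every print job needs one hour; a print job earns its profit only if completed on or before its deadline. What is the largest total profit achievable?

Sort by profit descending; place each in the latest free slot ≤ its deadline.
Profit order: E=74 B=68 G=65 I=60 H=56 F=55 D=46 A=26 C=25
Assign: E→slot 4, B→slot 5, G→slot 3, I→slot 6, H→slot 2, F→slot 1, D skipped, A skipped, C skipped.
Slots: [1:F] [2:H] [3:G] [4:E] [5:B] [6:I]
Profit = 55 + 56 + 65 + 74 + 68 + 60 = 378

378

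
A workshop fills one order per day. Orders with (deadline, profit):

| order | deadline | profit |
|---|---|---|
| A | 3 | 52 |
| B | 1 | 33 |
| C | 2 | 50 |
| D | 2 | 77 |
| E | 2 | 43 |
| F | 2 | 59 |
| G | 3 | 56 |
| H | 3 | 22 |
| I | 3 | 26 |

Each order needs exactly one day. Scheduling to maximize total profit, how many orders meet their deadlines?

Profit order: D=77 F=59 G=56 A=52 C=50 E=43 B=33 I=26 H=22
Assign: D→slot 2, F→slot 1, G→slot 3, A skipped, C skipped, E skipped, B skipped, I skipped, H skipped.
Slots: [1:F] [2:D] [3:G]
3 of 9 scheduled.

3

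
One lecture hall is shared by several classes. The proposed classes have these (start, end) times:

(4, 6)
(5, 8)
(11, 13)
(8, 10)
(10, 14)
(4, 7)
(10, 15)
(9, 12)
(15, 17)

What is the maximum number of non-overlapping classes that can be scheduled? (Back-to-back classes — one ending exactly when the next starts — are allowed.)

Greedy by earliest finish: after sorting by end time, pick each interval compatible with the last pick.
Sorted by end: (4,6)  (4,7)  (5,8)  (8,10)  (9,12)  (11,13)  (10,14)  (10,15)  (15,17)
take (4,6); take (8,10); take (11,13); skip (10,14); take (15,17).
Selected 4 classes.

4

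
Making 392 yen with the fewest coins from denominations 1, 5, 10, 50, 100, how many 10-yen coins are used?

4

392 = 3×100 + 1×50 + 4×10 + 2×1
Count of 10: 4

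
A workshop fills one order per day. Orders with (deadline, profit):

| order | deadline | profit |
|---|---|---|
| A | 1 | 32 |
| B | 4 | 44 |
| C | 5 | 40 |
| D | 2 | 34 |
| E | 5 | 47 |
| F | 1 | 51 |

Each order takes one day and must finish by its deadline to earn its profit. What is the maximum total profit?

216

Sort by profit descending; place each in the latest free slot ≤ its deadline.
Profit order: F=51 E=47 B=44 C=40 D=34 A=32
Assign: F→slot 1, E→slot 5, B→slot 4, C→slot 3, D→slot 2, A skipped.
Slots: [1:F] [2:D] [3:C] [4:B] [5:E]
Profit = 51 + 34 + 40 + 44 + 47 = 216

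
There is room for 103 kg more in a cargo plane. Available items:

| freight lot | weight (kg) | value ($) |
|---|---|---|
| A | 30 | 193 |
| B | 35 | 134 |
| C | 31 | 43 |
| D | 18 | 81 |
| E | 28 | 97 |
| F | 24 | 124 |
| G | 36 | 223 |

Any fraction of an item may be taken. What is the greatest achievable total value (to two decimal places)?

598.50

Greedy by value/weight ratio, highest first.
Ratios (sorted): A 6.43, G 6.19, F 5.17, D 4.50, B 3.83, E 3.46, C 1.39
take A (30 @ 193); take G (36 @ 223); take F (24 @ 124); take 13/18 of D → 58.50. Capacity used 103/103.
Total value = 598.50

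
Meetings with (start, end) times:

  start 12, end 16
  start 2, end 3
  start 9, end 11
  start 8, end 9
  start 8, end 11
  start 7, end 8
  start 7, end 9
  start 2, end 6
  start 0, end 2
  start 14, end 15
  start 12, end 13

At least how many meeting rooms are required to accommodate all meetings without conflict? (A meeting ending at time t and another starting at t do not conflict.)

The answer is the maximum number of intervals overlapping at any instant.
starts: [0, 2, 2, 7, 7, 8, 8, 9, 12, 12, 14]
ends:   [2, 3, 6, 8, 9, 9, 11, 11, 13, 15, 16]
s0→1 e2→0 s2→1 s2→2 e3→1 e6→0 s7→1 s7→2 e8→1 s8→2 s8→3  — peak 3.

3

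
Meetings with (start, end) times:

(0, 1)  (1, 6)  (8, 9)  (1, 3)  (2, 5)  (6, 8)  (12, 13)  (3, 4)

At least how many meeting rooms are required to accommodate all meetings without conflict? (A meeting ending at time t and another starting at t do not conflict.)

3

Count concurrent intervals with a sweep; the peak is the room count.
starts: [0, 1, 1, 2, 3, 6, 8, 12]
ends:   [1, 3, 4, 5, 6, 8, 9, 13]
s0→1 e1→0 s1→1 s1→2 s2→3  — peak 3.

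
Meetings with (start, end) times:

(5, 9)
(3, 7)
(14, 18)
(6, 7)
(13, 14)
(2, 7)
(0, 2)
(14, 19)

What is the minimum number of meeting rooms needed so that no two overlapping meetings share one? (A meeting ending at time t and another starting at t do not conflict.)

Count concurrent intervals with a sweep; the peak is the room count.
starts: [0, 2, 3, 5, 6, 13, 14, 14]
ends:   [2, 7, 7, 7, 9, 14, 18, 19]
s0→1 e2→0 s2→1 s3→2 s5→3 s6→4  — peak 4.

4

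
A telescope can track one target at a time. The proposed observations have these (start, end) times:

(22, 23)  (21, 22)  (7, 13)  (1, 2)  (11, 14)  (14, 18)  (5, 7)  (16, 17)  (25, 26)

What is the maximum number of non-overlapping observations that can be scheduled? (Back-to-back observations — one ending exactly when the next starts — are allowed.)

Greedy by earliest finish: after sorting by end time, pick each interval compatible with the last pick.
Sorted by end: (1,2)  (5,7)  (7,13)  (11,14)  (16,17)  (14,18)  (21,22)  (22,23)  (25,26)
take (1,2); take (5,7); take (7,13); skip (11,14); take (16,17); take (21,22); take (22,23); take (25,26).
Selected 7 observations.

7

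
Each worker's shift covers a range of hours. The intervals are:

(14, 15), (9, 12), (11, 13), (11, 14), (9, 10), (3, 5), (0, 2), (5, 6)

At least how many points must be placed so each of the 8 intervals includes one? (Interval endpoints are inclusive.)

5

Sorted: [0,2] [3,5] [5,6] [9,10] [9,12] [11,13] [11,14] [14,15]
{[0,2]} hit by 2; {[3,5],[5,6]} hit by 5; {[9,10],[9,12]} hit by 10; {[11,13],[11,14]} hit by 13; {[14,15]} hit by 15.
Points: 2, 5, 10, 13, 15 (5 total).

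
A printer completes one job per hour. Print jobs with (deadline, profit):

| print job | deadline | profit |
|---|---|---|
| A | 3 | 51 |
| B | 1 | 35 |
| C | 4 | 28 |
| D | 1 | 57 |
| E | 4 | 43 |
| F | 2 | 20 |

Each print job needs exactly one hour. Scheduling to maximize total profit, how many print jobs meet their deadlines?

Sort by profit descending; place each in the latest free slot ≤ its deadline.
Profit order: D=57 A=51 E=43 B=35 C=28 F=20
Assign: D→slot 1, A→slot 3, E→slot 4, B skipped, C→slot 2, F skipped.
Slots: [1:D] [2:C] [3:A] [4:E]
4 of 6 scheduled.

4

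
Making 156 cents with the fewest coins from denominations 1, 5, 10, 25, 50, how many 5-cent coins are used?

156 = 3×50 + 1×5 + 1×1
Count of 5: 1

1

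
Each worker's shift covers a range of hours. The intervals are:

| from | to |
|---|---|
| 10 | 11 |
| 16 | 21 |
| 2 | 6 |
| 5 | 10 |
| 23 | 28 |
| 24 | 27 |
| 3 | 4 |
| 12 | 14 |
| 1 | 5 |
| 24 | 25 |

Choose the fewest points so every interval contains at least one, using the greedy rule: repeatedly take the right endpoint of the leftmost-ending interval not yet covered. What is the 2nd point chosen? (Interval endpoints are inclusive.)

Process intervals by earliest right end; each time one isn't hit yet, stab at its right endpoint.
By right end: [3,4]  [1,5]  [2,6]  [5,10]  [10,11]  [12,14]  [16,21]  [24,25]  [24,27]  [23,28]
[3,4] uncovered → point at 4; [5,10] uncovered → point at 10; [12,14] uncovered → point at 14; [16,21] uncovered → point at 21; [24,25] uncovered → point at 25.
Points: 4, 10, 14, 21, 25 (5 total).

10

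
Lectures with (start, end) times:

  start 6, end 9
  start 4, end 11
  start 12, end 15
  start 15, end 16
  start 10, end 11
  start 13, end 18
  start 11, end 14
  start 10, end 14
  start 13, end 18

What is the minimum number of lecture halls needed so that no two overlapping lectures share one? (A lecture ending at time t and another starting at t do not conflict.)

Events (time:±→running): 4:+→1 6:+→2 9:-→1 10:+→2 10:+→3 11:-→2 11:-→1 11:+→2 12:+→3 13:+→4 13:+→5 … peak 5.

5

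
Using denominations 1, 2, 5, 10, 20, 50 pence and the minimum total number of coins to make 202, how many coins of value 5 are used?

202 = 4×50 + 1×2
Count of 5: 0

0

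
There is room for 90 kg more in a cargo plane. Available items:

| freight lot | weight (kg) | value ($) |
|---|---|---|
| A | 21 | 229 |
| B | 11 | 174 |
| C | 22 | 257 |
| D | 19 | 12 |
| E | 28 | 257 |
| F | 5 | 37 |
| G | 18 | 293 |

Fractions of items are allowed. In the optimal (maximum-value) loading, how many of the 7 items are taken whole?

Greedy by value/weight ratio, highest first.
Order: G (293/18=16.28) > B (174/11=15.82) > C (257/22=11.68) > A (229/21=10.90) > E (257/28=9.18) > F (37/5=7.40) > D (12/19=0.63)
Fill: take G (18 @ 293) → take B (11 @ 174) → take C (22 @ 257) → take A (21 @ 229) → take 18/28 of E → 165.21; 90/90 used.
4 item(s) taken whole; one partial (take 18/28 of E).

4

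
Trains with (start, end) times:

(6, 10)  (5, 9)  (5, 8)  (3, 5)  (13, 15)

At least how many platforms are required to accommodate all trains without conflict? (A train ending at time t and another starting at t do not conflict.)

Count concurrent intervals with a sweep; the peak is the room count.
starts: [3, 5, 5, 6, 13]
ends:   [5, 8, 9, 10, 15]
s3→1 e5→0 s5→1 s5→2 s6→3  — peak 3.

3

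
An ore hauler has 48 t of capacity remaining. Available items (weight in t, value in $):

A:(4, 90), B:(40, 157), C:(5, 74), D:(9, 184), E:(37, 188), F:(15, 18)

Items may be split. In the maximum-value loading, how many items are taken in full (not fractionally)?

Order: A (90/4=22.50) > D (184/9=20.44) > C (74/5=14.80) > E (188/37=5.08) > B (157/40=3.92) > F (18/15=1.20)
Fill: take A (4 @ 90) → take D (9 @ 184) → take C (5 @ 74) → take 30/37 of E → 152.43; 48/48 used.
3 item(s) taken whole; one partial (take 30/37 of E).

3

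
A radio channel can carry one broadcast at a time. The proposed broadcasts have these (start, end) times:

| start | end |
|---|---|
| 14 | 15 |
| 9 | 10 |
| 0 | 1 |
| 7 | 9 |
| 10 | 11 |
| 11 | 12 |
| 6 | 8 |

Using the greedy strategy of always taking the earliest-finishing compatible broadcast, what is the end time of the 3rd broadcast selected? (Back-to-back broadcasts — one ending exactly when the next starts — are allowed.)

Order by finish time; keep every interval that doesn't clash with the previous kept one.
By end time: (0,1), (6,8), (7,9), (9,10), (10,11), (11,12), (14,15).
Pick (0,1); next start ≥ 1 → (6,8); next start ≥ 8 → (9,10); next start ≥ 10 → (10,11); next start ≥ 11 → (11,12); next start ≥ 12 → (14,15).
Selected: (0,1) (6,8) (9,10) (10,11) (11,12) (14,15)

10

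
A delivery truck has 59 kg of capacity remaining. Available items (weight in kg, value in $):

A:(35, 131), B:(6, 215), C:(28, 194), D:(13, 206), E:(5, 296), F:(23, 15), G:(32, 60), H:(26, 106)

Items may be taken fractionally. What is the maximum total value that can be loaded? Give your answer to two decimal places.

939.54

Order: E (296/5=59.20) > B (215/6=35.83) > D (206/13=15.85) > C (194/28=6.93) > H (106/26=4.08) > A (131/35=3.74) > G (60/32=1.88) > F (15/23=0.65)
Fill: take E (5 @ 296) → take B (6 @ 215) → take D (13 @ 206) → take C (28 @ 194) → take 7/26 of H → 28.54; 59/59 used.
Total value = 939.54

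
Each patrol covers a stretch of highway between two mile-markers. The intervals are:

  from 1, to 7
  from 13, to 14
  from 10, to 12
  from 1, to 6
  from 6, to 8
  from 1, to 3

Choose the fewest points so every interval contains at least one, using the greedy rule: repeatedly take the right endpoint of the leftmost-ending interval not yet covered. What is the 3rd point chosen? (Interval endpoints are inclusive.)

By right end: [1,3]  [1,6]  [1,7]  [6,8]  [10,12]  [13,14]
[1,3] uncovered → point at 3; [6,8] uncovered → point at 8; [10,12] uncovered → point at 12; [13,14] uncovered → point at 14.
Points: 3, 8, 12, 14 (4 total).

12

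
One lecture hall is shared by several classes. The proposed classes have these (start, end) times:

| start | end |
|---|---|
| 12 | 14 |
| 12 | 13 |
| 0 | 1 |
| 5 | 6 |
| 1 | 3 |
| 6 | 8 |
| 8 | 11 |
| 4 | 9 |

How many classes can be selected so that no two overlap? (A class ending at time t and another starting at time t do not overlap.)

6

Order by finish time; keep every interval that doesn't clash with the previous kept one.
By end time: (0,1), (1,3), (5,6), (6,8), (4,9), (8,11), (12,13), (12,14).
Pick (0,1); next start ≥ 1 → (1,3); next start ≥ 3 → (5,6); next start ≥ 6 → (6,8); next start ≥ 8 → (8,11); next start ≥ 11 → (12,13).
Selected 6 classes.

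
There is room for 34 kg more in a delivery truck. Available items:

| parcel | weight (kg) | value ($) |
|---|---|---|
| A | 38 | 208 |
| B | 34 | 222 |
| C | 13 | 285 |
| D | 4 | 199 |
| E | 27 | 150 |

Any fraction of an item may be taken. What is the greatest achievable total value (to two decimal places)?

Ratios (sorted): D 49.75, C 21.92, B 6.53, E 5.56, A 5.47
take D (4 @ 199); take C (13 @ 285); take 17/34 of B → 111.00. Capacity used 34/34.
Total value = 595.00

595.00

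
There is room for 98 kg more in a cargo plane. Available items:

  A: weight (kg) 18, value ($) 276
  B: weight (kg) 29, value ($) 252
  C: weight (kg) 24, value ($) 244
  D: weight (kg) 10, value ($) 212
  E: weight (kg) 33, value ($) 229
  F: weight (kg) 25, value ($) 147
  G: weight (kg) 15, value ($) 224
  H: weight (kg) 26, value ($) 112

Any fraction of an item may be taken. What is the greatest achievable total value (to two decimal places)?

1221.88

Ratios (sorted): D 21.20, A 15.33, G 14.93, C 10.17, B 8.69, E 6.94, F 5.88, H 4.31
take D (10 @ 212); take A (18 @ 276); take G (15 @ 224); take C (24 @ 244); take B (29 @ 252); take 2/33 of E → 13.88. Capacity used 98/98.
Total value = 1221.88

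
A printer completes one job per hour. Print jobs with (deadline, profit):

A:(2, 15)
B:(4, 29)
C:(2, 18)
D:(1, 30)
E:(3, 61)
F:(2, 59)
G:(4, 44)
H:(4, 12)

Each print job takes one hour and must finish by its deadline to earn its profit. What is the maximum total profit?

194

Sort by profit descending; place each in the latest free slot ≤ its deadline.
By profit: E(d3,61), F(d2,59), G(d4,44), D(d1,30), B(d4,29), C(d2,18), A(d2,15), H(d4,12)
E→slot 3; F→slot 2; G→slot 4; D→slot 1; B skipped; C skipped; A skipped; H skipped.
Profit = 30 + 59 + 61 + 44 = 194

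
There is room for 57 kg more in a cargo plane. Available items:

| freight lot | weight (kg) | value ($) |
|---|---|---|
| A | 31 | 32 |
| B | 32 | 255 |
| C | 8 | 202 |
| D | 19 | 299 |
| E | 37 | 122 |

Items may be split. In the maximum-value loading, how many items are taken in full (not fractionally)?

2

Ratios (sorted): C 25.25, D 15.74, B 7.97, E 3.30, A 1.03
take C (8 @ 202); take D (19 @ 299); take 30/32 of B → 239.06. Capacity used 57/57.
2 item(s) taken whole; one partial (take 30/32 of B).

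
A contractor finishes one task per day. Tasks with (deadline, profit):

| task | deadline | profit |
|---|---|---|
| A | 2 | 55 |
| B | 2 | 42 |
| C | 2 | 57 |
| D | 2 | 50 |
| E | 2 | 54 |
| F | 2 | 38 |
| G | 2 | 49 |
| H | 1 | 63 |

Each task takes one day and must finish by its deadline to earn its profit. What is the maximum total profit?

120

Take jobs in profit order; each goes to the latest open slot no later than its deadline.
Profit order: H=63 C=57 A=55 E=54 D=50 G=49 B=42 F=38
Assign: H→slot 1, C→slot 2, A skipped, E skipped, D skipped, G skipped, B skipped, F skipped.
Slots: [1:H] [2:C]
Profit = 63 + 57 = 120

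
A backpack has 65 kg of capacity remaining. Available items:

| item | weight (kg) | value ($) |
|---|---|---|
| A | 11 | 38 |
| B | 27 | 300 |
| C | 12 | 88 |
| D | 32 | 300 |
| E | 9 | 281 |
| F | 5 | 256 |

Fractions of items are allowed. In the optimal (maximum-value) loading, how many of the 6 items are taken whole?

3

Sort by value per unit weight and fill in that order.
Order: F (256/5=51.20) > E (281/9=31.22) > B (300/27=11.11) > D (300/32=9.38) > C (88/12=7.33) > A (38/11=3.45)
Fill: take F (5 @ 256) → take E (9 @ 281) → take B (27 @ 300) → take 24/32 of D → 225.00; 65/65 used.
3 item(s) taken whole; one partial (take 24/32 of D).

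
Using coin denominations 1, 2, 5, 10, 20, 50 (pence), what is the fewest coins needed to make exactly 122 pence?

4

Use the largest denomination that fits, subtract, and repeat.
122 − 2×50→22 − 1×20→2 − 1×2→0
Total coins = 2 + 1 + 1 = 4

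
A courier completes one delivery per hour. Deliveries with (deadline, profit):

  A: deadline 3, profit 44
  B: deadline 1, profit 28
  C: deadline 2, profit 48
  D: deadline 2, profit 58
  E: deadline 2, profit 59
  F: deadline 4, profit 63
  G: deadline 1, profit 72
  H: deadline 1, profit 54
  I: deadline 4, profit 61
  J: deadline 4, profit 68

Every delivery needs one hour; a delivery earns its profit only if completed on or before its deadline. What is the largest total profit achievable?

264

Take jobs in profit order; each goes to the latest open slot no later than its deadline.
By profit: G(d1,72), J(d4,68), F(d4,63), I(d4,61), E(d2,59), D(d2,58), H(d1,54), C(d2,48), A(d3,44), B(d1,28)
G→slot 1; J→slot 4; F→slot 3; I→slot 2; E skipped; D skipped; H skipped; C skipped; A skipped; B skipped.
Profit = 72 + 61 + 63 + 68 = 264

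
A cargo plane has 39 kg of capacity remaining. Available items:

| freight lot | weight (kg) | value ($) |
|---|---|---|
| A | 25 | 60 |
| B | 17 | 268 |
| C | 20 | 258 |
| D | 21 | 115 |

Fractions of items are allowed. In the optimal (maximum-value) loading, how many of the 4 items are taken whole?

Order: B (268/17=15.76) > C (258/20=12.90) > D (115/21=5.48) > A (60/25=2.40)
Fill: take B (17 @ 268) → take C (20 @ 258) → take 2/21 of D → 10.95; 39/39 used.
2 item(s) taken whole; one partial (take 2/21 of D).

2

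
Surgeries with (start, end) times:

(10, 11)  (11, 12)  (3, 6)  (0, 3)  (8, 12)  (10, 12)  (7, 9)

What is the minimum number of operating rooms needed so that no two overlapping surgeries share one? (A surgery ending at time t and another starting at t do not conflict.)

The answer is the maximum number of intervals overlapping at any instant.
Events (time:±→running): 0:+→1 3:-→0 3:+→1 6:-→0 7:+→1 8:+→2 9:-→1 10:+→2 10:+→3 … peak 3.

3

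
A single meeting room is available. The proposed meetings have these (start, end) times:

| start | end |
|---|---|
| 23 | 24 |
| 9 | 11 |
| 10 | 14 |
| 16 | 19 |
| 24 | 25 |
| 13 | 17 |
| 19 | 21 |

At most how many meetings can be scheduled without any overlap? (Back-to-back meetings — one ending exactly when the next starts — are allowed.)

5

Order by finish time; keep every interval that doesn't clash with the previous kept one.
By end time: (9,11), (10,14), (13,17), (16,19), (19,21), (23,24), (24,25).
Pick (9,11); next start ≥ 11 → (13,17); next start ≥ 17 → (19,21); next start ≥ 21 → (23,24); next start ≥ 24 → (24,25).
Selected 5 meetings.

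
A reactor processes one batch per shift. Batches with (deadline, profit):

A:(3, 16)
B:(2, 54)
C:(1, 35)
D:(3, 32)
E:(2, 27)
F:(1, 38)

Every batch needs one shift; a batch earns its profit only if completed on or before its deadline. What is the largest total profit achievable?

Take jobs in profit order; each goes to the latest open slot no later than its deadline.
By profit: B(d2,54), F(d1,38), C(d1,35), D(d3,32), E(d2,27), A(d3,16)
B→slot 2; F→slot 1; C skipped; D→slot 3; E skipped; A skipped.
Profit = 38 + 54 + 32 = 124

124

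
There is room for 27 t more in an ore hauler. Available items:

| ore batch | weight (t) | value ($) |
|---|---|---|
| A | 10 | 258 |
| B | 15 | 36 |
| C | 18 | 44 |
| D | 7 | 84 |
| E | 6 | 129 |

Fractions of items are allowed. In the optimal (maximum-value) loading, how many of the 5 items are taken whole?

3

Sort by value per unit weight and fill in that order.
Order: A (258/10=25.80) > E (129/6=21.50) > D (84/7=12.00) > C (44/18=2.44) > B (36/15=2.40)
Fill: take A (10 @ 258) → take E (6 @ 129) → take D (7 @ 84) → take 4/18 of C → 9.78; 27/27 used.
3 item(s) taken whole; one partial (take 4/18 of C).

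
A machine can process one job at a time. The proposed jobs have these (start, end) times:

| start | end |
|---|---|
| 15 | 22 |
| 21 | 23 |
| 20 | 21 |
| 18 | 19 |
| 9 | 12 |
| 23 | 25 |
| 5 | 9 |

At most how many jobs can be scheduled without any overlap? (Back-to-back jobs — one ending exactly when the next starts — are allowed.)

6

Sorted by end: (5,9)  (9,12)  (18,19)  (20,21)  (15,22)  (21,23)  (23,25)
take (5,9); take (9,12); take (18,19); take (20,21); take (21,23); take (23,25).
Selected 6 jobs.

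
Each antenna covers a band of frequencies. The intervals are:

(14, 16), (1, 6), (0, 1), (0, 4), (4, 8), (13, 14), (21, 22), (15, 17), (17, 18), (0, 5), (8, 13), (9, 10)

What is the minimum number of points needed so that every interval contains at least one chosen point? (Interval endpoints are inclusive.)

Sort by right endpoint; whenever an interval is uncovered, place a point at its right end.
Sorted: [0,1] [0,4] [0,5] [1,6] [4,8] [9,10] [8,13] [13,14] [14,16] [15,17] [17,18] [21,22]
{[0,1],[0,4],[0,5],[1,6]} hit by 1; {[4,8]} hit by 8; {[9,10],[8,13]} hit by 10; {[13,14],[14,16]} hit by 14; {[15,17],[17,18]} hit by 17; {[21,22]} hit by 22.
Points: 1, 8, 10, 14, 17, 22 (6 total).

6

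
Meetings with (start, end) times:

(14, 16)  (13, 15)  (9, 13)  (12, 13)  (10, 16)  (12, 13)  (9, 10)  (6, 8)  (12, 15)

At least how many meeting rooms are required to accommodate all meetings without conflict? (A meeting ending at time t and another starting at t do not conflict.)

5

The answer is the maximum number of intervals overlapping at any instant.
Events (time:±→running): 6:+→1 8:-→0 9:+→1 9:+→2 10:-→1 10:+→2 12:+→3 12:+→4 12:+→5 … peak 5.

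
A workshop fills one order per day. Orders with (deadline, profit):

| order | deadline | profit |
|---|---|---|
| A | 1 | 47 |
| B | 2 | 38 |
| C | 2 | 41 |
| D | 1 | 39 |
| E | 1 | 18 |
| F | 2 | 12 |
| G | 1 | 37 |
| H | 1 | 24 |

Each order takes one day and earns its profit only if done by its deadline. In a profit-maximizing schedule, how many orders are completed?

Take jobs in profit order; each goes to the latest open slot no later than its deadline.
By profit: A(d1,47), C(d2,41), D(d1,39), B(d2,38), G(d1,37), H(d1,24), E(d1,18), F(d2,12)
A→slot 1; C→slot 2; D skipped; B skipped; G skipped; H skipped; E skipped; F skipped.
2 of 8 scheduled.

2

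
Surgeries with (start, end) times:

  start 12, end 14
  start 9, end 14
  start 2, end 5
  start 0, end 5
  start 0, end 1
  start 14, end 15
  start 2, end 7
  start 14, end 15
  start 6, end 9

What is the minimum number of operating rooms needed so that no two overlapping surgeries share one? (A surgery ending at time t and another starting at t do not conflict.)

3

The answer is the maximum number of intervals overlapping at any instant.
starts: [0, 0, 2, 2, 6, 9, 12, 14, 14]
ends:   [1, 5, 5, 7, 9, 14, 14, 15, 15]
s0→1 s0→2 e1→1 s2→2 s2→3  — peak 3.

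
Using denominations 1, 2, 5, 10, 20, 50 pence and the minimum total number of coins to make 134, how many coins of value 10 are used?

1

134 = 2×50 + 1×20 + 1×10 + 2×2
Count of 10: 1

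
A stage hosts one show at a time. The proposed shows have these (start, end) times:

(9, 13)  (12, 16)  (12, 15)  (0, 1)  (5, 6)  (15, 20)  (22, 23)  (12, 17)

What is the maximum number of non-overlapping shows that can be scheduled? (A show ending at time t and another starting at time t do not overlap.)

5

Greedy by earliest finish: after sorting by end time, pick each interval compatible with the last pick.
Sorted by end: (0,1)  (5,6)  (9,13)  (12,15)  (12,16)  (12,17)  (15,20)  (22,23)
take (0,1); take (5,6); take (9,13); skip (12,15); skip (12,17); take (15,20); take (22,23).
Selected 5 shows.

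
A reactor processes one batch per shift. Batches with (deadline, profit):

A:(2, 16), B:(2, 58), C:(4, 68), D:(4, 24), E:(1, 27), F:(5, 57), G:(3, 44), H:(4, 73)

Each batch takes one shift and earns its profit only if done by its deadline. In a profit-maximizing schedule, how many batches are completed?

Sort by profit descending; place each in the latest free slot ≤ its deadline.
Profit order: H=73 C=68 B=58 F=57 G=44 E=27 D=24 A=16
Assign: H→slot 4, C→slot 3, B→slot 2, F→slot 5, G→slot 1, E skipped, D skipped, A skipped.
Slots: [1:G] [2:B] [3:C] [4:H] [5:F]
5 of 8 scheduled.

5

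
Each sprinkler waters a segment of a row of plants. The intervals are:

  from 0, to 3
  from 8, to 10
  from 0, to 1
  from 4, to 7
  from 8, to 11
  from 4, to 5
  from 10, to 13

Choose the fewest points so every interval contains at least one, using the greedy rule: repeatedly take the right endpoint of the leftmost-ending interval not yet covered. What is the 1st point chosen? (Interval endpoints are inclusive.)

By right end: [0,1]  [0,3]  [4,5]  [4,7]  [8,10]  [8,11]  [10,13]
[0,1] uncovered → point at 1; [4,5] uncovered → point at 5; [8,10] uncovered → point at 10.
Points: 1, 5, 10 (3 total).

1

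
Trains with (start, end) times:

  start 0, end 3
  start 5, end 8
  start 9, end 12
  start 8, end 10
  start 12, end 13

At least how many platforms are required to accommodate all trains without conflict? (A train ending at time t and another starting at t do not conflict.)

starts: [0, 5, 8, 9, 12]
ends:   [3, 8, 10, 12, 13]
s0→1 e3→0 s5→1 e8→0 s8→1 s9→2  — peak 2.

2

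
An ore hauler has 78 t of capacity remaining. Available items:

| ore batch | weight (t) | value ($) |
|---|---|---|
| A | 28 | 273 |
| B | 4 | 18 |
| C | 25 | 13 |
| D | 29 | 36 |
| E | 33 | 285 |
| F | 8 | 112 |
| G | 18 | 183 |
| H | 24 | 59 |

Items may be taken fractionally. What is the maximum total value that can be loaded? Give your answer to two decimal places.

Sort by value per unit weight and fill in that order.
Ratios (sorted): F 14.00, G 10.17, A 9.75, E 8.64, B 4.50, H 2.46, D 1.24, C 0.52
take F (8 @ 112); take G (18 @ 183); take A (28 @ 273); take 24/33 of E → 207.27. Capacity used 78/78.
Total value = 775.27

775.27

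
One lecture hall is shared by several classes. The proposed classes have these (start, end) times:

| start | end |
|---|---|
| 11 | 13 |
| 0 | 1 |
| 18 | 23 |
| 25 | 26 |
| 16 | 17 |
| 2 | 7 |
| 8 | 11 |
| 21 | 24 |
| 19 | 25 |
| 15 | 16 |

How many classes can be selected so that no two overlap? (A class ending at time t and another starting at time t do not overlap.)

Order by finish time; keep every interval that doesn't clash with the previous kept one.
By end time: (0,1), (2,7), (8,11), (11,13), (15,16), (16,17), (18,23), (21,24), (19,25), (25,26).
Pick (0,1); next start ≥ 1 → (2,7); next start ≥ 7 → (8,11); next start ≥ 11 → (11,13); next start ≥ 13 → (15,16); next start ≥ 16 → (16,17); next start ≥ 17 → (18,23); next start ≥ 23 → (25,26).
Selected 8 classes.

8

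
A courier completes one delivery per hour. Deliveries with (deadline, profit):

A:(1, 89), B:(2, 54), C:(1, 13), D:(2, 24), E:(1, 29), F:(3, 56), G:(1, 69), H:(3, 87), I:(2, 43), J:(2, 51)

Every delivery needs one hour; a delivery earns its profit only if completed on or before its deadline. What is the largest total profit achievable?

232

Sort by profit descending; place each in the latest free slot ≤ its deadline.
Profit order: A=89 H=87 G=69 F=56 B=54 J=51 I=43 E=29 D=24 C=13
Assign: A→slot 1, H→slot 3, G skipped, F→slot 2, B skipped, J skipped, I skipped, E skipped, D skipped, C skipped.
Slots: [1:A] [2:F] [3:H]
Profit = 89 + 56 + 87 = 232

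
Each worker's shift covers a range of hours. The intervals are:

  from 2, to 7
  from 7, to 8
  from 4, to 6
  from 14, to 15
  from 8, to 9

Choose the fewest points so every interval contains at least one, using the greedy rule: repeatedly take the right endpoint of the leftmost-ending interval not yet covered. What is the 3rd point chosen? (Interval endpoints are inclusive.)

By right end: [4,6]  [2,7]  [7,8]  [8,9]  [14,15]
[4,6] uncovered → point at 6; [7,8] uncovered → point at 8; [14,15] uncovered → point at 15.
Points: 6, 8, 15 (3 total).

15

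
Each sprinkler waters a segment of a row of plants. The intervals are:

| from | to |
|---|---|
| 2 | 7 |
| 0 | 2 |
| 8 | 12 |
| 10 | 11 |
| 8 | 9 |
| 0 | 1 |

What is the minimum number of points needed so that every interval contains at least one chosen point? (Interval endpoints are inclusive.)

4

Sorted: [0,1] [0,2] [2,7] [8,9] [10,11] [8,12]
{[0,1],[0,2]} hit by 1; {[2,7]} hit by 7; {[8,9]} hit by 9; {[10,11],[8,12]} hit by 11.
Points: 1, 7, 9, 11 (4 total).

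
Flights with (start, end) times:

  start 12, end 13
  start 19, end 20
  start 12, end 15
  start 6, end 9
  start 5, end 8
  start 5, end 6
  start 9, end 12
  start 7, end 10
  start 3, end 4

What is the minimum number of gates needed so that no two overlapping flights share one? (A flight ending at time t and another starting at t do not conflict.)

The answer is the maximum number of intervals overlapping at any instant.
Events (time:±→running): 3:+→1 4:-→0 5:+→1 5:+→2 6:-→1 6:+→2 7:+→3 … peak 3.

3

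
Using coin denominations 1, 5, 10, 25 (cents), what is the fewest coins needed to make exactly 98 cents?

8

98 = 3×25 + 2×10 + 3×1
Total coins = 3 + 2 + 3 = 8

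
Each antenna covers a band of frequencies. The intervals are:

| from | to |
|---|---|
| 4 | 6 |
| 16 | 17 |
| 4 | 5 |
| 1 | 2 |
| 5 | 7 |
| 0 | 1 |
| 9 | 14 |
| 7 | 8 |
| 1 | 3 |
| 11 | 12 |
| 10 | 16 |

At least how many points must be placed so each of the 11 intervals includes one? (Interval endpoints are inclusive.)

5

Sort by right endpoint; whenever an interval is uncovered, place a point at its right end.
Sorted: [0,1] [1,2] [1,3] [4,5] [4,6] [5,7] [7,8] [11,12] [9,14] [10,16] [16,17]
{[0,1],[1,2],[1,3]} hit by 1; {[4,5],[4,6],[5,7]} hit by 5; {[7,8]} hit by 8; {[11,12],[9,14],[10,16]} hit by 12; {[16,17]} hit by 17.
Points: 1, 5, 8, 12, 17 (5 total).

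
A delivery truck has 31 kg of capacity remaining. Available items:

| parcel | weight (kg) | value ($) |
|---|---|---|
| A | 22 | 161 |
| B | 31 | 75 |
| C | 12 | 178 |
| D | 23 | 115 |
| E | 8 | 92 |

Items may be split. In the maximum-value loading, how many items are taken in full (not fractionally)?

2

Ratios (sorted): C 14.83, E 11.50, A 7.32, D 5.00, B 2.42
take C (12 @ 178); take E (8 @ 92); take 11/22 of A → 80.50. Capacity used 31/31.
2 item(s) taken whole; one partial (take 11/22 of A).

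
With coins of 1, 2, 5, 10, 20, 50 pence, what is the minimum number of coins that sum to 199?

199 − 3×50→49 − 2×20→9 − 1×5→4 − 2×2→0
Total coins = 3 + 2 + 1 + 2 = 8

8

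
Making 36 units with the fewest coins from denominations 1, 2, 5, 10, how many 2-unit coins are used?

36 − 3×10→6 − 1×5→1 − 1×1→0
Count of 2: 0

0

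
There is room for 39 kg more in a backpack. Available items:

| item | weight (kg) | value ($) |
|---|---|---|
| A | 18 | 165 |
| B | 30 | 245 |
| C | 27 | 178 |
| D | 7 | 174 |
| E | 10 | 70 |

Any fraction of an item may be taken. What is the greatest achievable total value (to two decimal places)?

Order: D (174/7=24.86) > A (165/18=9.17) > B (245/30=8.17) > E (70/10=7.00) > C (178/27=6.59)
Fill: take D (7 @ 174) → take A (18 @ 165) → take 14/30 of B → 114.33; 39/39 used.
Total value = 453.33

453.33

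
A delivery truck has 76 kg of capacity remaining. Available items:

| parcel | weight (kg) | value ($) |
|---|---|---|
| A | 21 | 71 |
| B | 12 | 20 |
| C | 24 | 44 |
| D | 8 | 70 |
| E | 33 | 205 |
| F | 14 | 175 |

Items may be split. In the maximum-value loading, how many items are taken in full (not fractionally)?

4

Greedy by value/weight ratio, highest first.
Ratios (sorted): F 12.50, D 8.75, E 6.21, A 3.38, C 1.83, B 1.67
take F (14 @ 175); take D (8 @ 70); take E (33 @ 205); take A (21 @ 71). Capacity used 76/76.
4 item(s) taken whole.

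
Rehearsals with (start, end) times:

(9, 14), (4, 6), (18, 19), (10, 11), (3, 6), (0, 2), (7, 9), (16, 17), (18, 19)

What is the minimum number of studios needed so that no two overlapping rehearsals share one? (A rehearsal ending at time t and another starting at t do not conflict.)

2

The answer is the maximum number of intervals overlapping at any instant.
Events (time:±→running): 0:+→1 2:-→0 3:+→1 4:+→2 … peak 2.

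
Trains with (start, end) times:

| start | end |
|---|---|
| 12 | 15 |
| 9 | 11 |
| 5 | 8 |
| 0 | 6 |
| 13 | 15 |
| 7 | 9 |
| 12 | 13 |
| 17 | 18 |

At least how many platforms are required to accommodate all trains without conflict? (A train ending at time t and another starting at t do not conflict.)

The answer is the maximum number of intervals overlapping at any instant.
Events (time:±→running): 0:+→1 5:+→2 … peak 2.

2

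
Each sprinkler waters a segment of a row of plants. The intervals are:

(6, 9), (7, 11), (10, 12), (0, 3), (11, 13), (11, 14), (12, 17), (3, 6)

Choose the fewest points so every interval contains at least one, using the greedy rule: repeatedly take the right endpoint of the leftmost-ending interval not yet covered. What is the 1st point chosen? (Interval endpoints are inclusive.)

3

By right end: [0,3]  [3,6]  [6,9]  [7,11]  [10,12]  [11,13]  [11,14]  [12,17]
[0,3] uncovered → point at 3; [6,9] uncovered → point at 9; [10,12] uncovered → point at 12.
Points: 3, 9, 12 (3 total).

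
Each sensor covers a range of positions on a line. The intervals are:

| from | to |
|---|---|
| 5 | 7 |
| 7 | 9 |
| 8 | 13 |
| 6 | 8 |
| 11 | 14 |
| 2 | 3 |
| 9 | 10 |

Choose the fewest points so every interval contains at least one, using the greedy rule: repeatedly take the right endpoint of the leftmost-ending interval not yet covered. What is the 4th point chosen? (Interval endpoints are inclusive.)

14

By right end: [2,3]  [5,7]  [6,8]  [7,9]  [9,10]  [8,13]  [11,14]
[2,3] uncovered → point at 3; [5,7] uncovered → point at 7; [9,10] uncovered → point at 10; [11,14] uncovered → point at 14.
Points: 3, 7, 10, 14 (4 total).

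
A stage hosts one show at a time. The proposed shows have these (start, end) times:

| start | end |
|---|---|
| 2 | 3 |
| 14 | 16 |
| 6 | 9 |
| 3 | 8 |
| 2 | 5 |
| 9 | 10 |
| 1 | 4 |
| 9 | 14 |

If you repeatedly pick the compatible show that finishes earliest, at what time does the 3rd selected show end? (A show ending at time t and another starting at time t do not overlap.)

Sort by end time and greedily take each interval whose start is ≥ the last chosen end.
Sorted by end: (2,3)  (1,4)  (2,5)  (3,8)  (6,9)  (9,10)  (9,14)  (14,16)
take (2,3); take (3,8); take (9,10); skip (9,14); take (14,16).
Selected: (2,3) (3,8) (9,10) (14,16)

10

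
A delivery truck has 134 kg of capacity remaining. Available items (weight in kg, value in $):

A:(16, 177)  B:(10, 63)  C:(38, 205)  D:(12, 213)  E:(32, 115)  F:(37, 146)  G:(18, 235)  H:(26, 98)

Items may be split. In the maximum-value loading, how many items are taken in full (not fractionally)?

6

Order: D (213/12=17.75) > G (235/18=13.06) > A (177/16=11.06) > B (63/10=6.30) > C (205/38=5.39) > F (146/37=3.95) > H (98/26=3.77) > E (115/32=3.59)
Fill: take D (12 @ 213) → take G (18 @ 235) → take A (16 @ 177) → take B (10 @ 63) → take C (38 @ 205) → take F (37 @ 146) → take 3/26 of H → 11.31; 134/134 used.
6 item(s) taken whole; one partial (take 3/26 of H).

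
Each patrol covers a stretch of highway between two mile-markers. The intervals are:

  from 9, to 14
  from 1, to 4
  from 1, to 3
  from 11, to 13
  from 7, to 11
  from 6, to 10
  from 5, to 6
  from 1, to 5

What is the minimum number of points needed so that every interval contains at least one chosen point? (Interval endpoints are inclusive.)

Sort by right endpoint; whenever an interval is uncovered, place a point at its right end.
Sorted: [1,3] [1,4] [1,5] [5,6] [6,10] [7,11] [11,13] [9,14]
{[1,3],[1,4],[1,5]} hit by 3; {[5,6],[6,10]} hit by 6; {[7,11],[11,13],[9,14]} hit by 11.
Points: 3, 6, 11 (3 total).

3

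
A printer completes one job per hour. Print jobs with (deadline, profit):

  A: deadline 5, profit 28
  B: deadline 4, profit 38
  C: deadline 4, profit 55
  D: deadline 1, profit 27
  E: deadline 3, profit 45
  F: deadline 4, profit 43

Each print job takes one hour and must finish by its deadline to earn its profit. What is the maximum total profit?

209

Take jobs in profit order; each goes to the latest open slot no later than its deadline.
Profit order: C=55 E=45 F=43 B=38 A=28 D=27
Assign: C→slot 4, E→slot 3, F→slot 2, B→slot 1, A→slot 5, D skipped.
Slots: [1:B] [2:F] [3:E] [4:C] [5:A]
Profit = 38 + 43 + 45 + 55 + 28 = 209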